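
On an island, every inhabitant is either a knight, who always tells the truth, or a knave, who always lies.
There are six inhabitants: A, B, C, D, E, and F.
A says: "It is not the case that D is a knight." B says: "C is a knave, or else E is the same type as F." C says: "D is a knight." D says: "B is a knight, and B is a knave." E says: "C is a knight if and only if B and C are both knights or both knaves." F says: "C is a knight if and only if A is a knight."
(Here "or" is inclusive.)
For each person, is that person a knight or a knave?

A is a knight, B is a knight, C is a knave, D is a knave, E is a knight, and F is a knave.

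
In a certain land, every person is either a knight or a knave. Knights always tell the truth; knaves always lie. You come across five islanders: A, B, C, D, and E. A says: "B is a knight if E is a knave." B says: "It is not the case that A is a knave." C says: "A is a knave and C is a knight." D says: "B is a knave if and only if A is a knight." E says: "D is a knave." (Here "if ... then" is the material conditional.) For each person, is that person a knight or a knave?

A is a knight, B is a knight, C is a knave, D is a knave, and E is a knight.

Suppose A is a knave. Then A's statement "B is a knight if E is a knave" would have to be false. Checking the 16 ways to assign the others, none is consistent with every speaker.
(For instance, with B=knight, C=knave, D=knave, E=knight, A's claim "B is a knight if E is a knave" comes out true where it would need to be false.)
So A must be a knight, making "B is a knight if E is a knave" true. Taking A=knight, B=knight, C=knave, D=knave, E=knight, each remaining statement checks out:
  B (knight): "it is not the case that A is a knave" — true. ✓
  C (knave): "A is a knave and C is a knight" — false. ✓
  D (knave): "B is a knave if and only if A is a knight" — false. ✓
  E (knight): "D is a knave" — true. ✓
This is the unique consistent assignment.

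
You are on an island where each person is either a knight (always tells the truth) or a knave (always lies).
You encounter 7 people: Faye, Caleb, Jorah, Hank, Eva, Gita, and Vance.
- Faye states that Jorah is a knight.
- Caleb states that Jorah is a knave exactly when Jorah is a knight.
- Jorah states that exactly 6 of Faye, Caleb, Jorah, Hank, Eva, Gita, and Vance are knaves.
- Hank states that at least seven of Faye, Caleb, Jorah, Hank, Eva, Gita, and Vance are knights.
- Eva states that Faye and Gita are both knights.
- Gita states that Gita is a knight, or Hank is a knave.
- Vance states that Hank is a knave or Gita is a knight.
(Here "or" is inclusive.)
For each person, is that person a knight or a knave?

Faye is a knave, Caleb is a knave, Jorah is a knave, Hank is a knave, Eva is a knave, Gita is a knight, and Vance is a knight.

Faye is a knave, and the claim "Jorah is a knight" is indeed False.
Since Caleb is a knave, "Jorah is a knave exactly when Jorah is a knight" needs to be False, which holds.
Since Jorah is a knave, "exactly 6 of Faye, Caleb, Jorah, Hank, Eva, Gita, and Vance are knaves" needs to be False, which holds.
Hank (knave): "at least seven of Faye, Caleb, Jorah, Hank, Eva, Gita, and Vance are knights" — False. ✓
As a knave, Eva's statement "Faye and Gita are both knights" should be False; it is.
Since Gita is a knight, "Gita is a knight, or Hank is a knave" needs to be True, which holds.
Vance (knight): "Hank is a knave or Gita is a knight" — True. ✓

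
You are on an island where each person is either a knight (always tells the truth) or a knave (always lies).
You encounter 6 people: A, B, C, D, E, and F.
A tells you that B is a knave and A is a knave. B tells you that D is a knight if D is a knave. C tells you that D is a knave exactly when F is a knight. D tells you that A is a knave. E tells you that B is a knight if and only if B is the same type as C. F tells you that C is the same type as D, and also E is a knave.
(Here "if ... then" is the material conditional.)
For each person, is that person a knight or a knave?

A is a knave, so "B is a knave and A is a knave" must be False — and it is.
B is a knight, so "D is a knight if D is a knave" must be true — and it is.
C is a knight, and the claim "D is a knave exactly when F is a knight" is indeed true.
Since D is a knight, "A is a knave" needs to be true, which holds.
E is a knight, and the claim "B is a knight if and only if B is the same type as C" is indeed true.
Since F is a knave, "C is the same type as D, and also E is a knave" needs to be False, which holds.

A is a knave, B is a knight, C is a knight, D is a knight, E is a knight, and F is a knave.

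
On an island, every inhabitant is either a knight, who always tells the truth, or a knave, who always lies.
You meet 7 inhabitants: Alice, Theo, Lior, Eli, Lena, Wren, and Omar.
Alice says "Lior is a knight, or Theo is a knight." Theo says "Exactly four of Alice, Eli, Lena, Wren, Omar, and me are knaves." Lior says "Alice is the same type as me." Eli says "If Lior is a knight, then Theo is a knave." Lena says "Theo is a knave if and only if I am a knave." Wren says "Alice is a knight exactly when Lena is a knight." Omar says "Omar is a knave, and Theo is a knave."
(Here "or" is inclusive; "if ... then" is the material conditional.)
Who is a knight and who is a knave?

Since Alice is a knight, "Lior is a knight, or Theo is a knight" needs to be True, which holds.
Theo (knight): "exactly four of Alice, Eli, Lena, Wren, Omar, and me are knaves" — True. ✓
Lior is a knight; "Alice is the same type as me" is True, as required.
Eli is a knave, and the claim "if Lior is a knight, then Theo is a knave" is indeed False.
Lena is a knave; "Theo is a knave if and only if I am a knave" is False, as required.
Wren is a knave, so "Alice is a knight exactly when Lena is a knight" must be False — and it is.
Omar (knave): "Omar is a knave, and Theo is a knave" — False. ✓

Alice is a knight, Theo is a knight, Lior is a knight, Eli is a knave, Lena is a knave, Wren is a knave, and Omar is a knave.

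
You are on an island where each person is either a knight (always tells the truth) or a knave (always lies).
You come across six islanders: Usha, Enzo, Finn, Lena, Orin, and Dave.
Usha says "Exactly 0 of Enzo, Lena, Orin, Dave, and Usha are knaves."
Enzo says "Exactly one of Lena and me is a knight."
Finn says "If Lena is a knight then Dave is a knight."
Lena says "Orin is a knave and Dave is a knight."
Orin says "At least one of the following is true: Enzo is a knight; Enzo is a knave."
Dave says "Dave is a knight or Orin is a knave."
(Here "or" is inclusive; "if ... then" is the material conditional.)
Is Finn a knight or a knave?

Finn is a knight.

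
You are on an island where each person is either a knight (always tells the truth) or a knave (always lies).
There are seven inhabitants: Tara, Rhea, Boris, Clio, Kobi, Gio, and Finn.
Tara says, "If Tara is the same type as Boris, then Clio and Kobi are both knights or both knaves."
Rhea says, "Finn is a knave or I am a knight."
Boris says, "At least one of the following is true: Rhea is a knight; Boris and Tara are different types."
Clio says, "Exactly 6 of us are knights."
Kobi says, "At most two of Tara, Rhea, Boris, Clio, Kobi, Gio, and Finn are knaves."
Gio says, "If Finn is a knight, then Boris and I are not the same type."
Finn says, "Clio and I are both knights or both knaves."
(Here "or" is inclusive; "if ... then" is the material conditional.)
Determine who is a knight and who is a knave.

Knights: Tara, Rhea, Boris, Clio, Kobi, and Gio. Knaves: Finn.

As a knight, Tara's statement "if Tara is the same type as Boris, then Clio and Kobi are both knights or both knaves" should be true; it is.
Since Rhea is a knight, "Finn is a knave or I am a knight" needs to be true, which holds.
Since Boris is a knight, "at least one of the following is true: Rhea is a knight; Boris and Tara are different types" needs to be true, which holds.
Clio (knight): "exactly 6 of us are knights" — true. ✓
Kobi is a knight, so "at most two of Tara, Rhea, Boris, Clio, Kobi, Gio, and Finn are knaves" must be true — and it is.
Gio is a knight, and the claim "if Finn is a knight, then Boris and I are not the same type" is indeed true.
As a knave, Finn's statement "Clio and I are both knights or both knaves" should be false; it is.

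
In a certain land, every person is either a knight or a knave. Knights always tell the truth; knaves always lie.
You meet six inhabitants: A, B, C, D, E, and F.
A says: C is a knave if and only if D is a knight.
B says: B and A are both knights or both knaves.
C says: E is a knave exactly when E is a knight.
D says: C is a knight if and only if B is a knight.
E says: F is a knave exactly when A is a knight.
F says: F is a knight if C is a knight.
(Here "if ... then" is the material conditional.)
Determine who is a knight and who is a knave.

A is a knight, B is a knave, C is a knave, D is a knight, E is a knave, and F is a knight.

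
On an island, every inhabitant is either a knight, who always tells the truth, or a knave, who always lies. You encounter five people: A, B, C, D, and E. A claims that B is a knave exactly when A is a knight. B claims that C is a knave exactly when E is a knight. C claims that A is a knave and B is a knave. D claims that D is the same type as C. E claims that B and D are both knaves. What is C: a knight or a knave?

C is a knight.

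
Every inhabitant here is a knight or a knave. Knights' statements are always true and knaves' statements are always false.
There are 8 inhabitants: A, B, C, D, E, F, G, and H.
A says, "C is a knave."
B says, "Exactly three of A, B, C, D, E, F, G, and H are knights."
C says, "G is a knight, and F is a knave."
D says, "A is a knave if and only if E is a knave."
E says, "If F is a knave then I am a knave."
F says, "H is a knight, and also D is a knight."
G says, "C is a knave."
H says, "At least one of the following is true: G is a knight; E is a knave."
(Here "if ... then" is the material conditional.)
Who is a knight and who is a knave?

Knights: A, D, E, F, G, and H. Knaves: B and C.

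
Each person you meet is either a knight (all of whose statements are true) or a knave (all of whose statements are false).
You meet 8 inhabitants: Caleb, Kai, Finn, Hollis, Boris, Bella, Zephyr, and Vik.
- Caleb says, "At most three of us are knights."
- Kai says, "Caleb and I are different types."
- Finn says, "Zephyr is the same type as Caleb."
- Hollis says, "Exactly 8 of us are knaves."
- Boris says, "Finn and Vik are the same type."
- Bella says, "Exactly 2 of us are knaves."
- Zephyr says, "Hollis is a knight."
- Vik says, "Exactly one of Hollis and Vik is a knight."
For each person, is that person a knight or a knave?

Caleb is a knave; "at most three of us are knights" is False, as required.
Kai is a knight; "Caleb and I are different types" is true, as required.
Finn is a knight, so "Zephyr is the same type as Caleb" must be true — and it is.
Hollis (knave): "exactly 8 of us are knaves" — False. ✓
Since Boris is a knight, "Finn and Vik are the same type" needs to be true, which holds.
Since Bella is a knave, "exactly 2 of us are knaves" needs to be False, which holds.
Zephyr is a knave; "Hollis is a knight" is False, as required.
Vik is a knight; "exactly one of Hollis and Vik is a knight" is true, as required.

Knights: Kai, Finn, Boris, and Vik. Knaves: Caleb, Hollis, Bella, and Zephyr.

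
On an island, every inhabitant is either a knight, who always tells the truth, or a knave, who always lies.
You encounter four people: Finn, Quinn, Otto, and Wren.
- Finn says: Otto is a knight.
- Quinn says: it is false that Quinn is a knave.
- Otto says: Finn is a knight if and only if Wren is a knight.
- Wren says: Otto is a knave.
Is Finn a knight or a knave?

Finn is a knave.

Consistent assignments: {Finn=knave, Quinn=knight, Otto=knave, Wren=knight}; {Finn=knave, Quinn=knave, Otto=knave, Wren=knight}
In every consistent assignment, Finn is a knave.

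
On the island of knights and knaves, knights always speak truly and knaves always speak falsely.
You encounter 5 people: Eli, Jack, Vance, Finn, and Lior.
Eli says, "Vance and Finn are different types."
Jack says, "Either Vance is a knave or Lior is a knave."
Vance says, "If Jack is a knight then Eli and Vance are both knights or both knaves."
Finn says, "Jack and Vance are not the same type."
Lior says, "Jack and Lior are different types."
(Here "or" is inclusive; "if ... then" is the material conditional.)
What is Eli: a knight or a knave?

Eli is a knave.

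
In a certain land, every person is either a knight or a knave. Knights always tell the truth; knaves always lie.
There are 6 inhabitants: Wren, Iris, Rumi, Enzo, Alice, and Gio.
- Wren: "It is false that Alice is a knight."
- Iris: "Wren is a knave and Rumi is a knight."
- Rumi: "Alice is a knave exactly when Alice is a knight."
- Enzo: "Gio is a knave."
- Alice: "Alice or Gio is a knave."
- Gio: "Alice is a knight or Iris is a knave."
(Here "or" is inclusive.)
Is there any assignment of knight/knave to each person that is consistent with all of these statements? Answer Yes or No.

Checking all 64 assignments, each has at least one speaker whose statement's truth value contradicts their type.

No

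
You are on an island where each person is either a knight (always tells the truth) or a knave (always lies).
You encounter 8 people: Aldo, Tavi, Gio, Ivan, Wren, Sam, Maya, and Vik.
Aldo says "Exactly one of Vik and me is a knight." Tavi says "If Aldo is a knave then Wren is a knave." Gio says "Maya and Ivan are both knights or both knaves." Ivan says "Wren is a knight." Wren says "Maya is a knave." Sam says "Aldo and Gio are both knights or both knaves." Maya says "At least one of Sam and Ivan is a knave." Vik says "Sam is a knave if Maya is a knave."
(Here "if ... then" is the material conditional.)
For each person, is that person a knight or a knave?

As a knave, Aldo's statement "exactly one of Vik and me is a knight" should be false; it is.
As a knave, Tavi's statement "if Aldo is a knave then Wren is a knave" should be false; it is.
Gio (knave): "Maya and Ivan are both knights or both knaves" — false. ✓
As a knight, Ivan's statement "Wren is a knight" should be true; it is.
Wren is a knight; "Maya is a knave" is true, as required.
As a knight, Sam's statement "Aldo and Gio are both knights or both knaves" should be true; it is.
Maya is a knave, so "at least one of Sam and Ivan is a knave" must be false — and it is.
Vik is a knave, and the claim "Sam is a knave if Maya is a knave" is indeed false.

Aldo is a knave, Tavi is a knave, Gio is a knave, Ivan is a knight, Wren is a knight, Sam is a knight, Maya is a knave, and Vik is a knave.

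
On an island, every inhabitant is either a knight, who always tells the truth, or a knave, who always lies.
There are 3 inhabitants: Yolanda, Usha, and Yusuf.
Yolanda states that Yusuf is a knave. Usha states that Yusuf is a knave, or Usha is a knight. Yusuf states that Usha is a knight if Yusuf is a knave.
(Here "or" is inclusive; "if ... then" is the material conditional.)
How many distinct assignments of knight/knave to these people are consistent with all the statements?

2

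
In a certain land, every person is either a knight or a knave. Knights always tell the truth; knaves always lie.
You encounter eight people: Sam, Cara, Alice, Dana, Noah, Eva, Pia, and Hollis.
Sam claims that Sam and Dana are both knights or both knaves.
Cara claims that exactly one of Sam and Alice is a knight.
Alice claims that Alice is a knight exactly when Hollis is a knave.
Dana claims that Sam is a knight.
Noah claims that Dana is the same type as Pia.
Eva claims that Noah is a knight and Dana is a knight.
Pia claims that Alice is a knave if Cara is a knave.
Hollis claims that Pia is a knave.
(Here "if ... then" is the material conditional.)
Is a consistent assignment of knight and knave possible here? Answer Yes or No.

Yes

One consistent assignment: Sam=knight, Cara=knight, Alice=knave, Dana=knight, Noah=knight, Eva=knight, Pia=knight, Hollis=knave.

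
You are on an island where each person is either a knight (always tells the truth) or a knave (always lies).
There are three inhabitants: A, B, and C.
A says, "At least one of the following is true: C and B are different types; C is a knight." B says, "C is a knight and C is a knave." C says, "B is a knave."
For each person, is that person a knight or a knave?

A is a knight, and the claim "at least one of the following is true: C and B are different types; C is a knight" is indeed True.
B is a knave, and the claim "C is a knight and C is a knave" is indeed false.
C (knight): "B is a knave" — True. ✓

A is a knight, B is a knave, and C is a knight.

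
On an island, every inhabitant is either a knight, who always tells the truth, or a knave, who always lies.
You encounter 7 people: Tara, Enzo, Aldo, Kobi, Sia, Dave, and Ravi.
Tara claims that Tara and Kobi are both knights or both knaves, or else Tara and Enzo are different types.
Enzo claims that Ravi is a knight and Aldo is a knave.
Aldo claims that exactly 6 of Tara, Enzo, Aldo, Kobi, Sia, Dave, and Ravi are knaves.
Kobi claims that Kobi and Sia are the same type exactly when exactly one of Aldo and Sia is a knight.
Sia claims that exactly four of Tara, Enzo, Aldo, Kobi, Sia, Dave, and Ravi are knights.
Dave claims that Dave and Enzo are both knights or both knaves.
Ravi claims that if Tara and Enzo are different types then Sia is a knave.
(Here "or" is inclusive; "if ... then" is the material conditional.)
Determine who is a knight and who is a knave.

Tara is a knight, so "Tara and Kobi are both knights or both knaves, or else Tara and Enzo are different types" must be true — and it is.
As a knight, Enzo's statement "Ravi is a knight and Aldo is a knave" should be true; it is.
Aldo is a knave; "exactly 6 of Tara, Enzo, Aldo, Kobi, Sia, Dave, and Ravi are knaves" is False, as required.
Kobi is a knight; "Kobi and Sia are the same type exactly when exactly one of Aldo and Sia is a knight" is true, as required.
Sia is a knave; "exactly four of Tara, Enzo, Aldo, Kobi, Sia, Dave, and Ravi are knights" is False, as required.
Dave is a knight, so "Dave and Enzo are both knights or both knaves" must be true — and it is.
Ravi is a knight, and the claim "if Tara and Enzo are different types then Sia is a knave" is indeed true.

Tara is a knight, Enzo is a knight, Aldo is a knave, Kobi is a knight, Sia is a knave, Dave is a knight, and Ravi is a knight.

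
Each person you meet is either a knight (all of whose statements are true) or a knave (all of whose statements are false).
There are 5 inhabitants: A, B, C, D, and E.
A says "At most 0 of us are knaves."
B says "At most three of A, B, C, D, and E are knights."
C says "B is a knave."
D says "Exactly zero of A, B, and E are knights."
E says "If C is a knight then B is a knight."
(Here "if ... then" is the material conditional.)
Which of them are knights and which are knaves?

A is a knave, B is a knight, C is a knave, D is a knave, and E is a knight.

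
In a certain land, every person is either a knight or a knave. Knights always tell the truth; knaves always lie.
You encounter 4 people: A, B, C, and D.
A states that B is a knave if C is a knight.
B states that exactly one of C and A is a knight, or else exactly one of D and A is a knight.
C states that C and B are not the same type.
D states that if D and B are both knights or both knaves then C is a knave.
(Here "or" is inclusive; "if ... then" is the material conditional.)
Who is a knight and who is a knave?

A is a knight, B is a knave, C is a knight, and D is a knight.

A (knight): "B is a knave if C is a knight" — true. ✓
Since B is a knave, "exactly one of C and A is a knight, or else exactly one of D and A is a knight" needs to be False, which holds.
As a knight, C's statement "C and B are not the same type" should be true; it is.
D (knight): "if D and B are both knights or both knaves then C is a knave" — true. ✓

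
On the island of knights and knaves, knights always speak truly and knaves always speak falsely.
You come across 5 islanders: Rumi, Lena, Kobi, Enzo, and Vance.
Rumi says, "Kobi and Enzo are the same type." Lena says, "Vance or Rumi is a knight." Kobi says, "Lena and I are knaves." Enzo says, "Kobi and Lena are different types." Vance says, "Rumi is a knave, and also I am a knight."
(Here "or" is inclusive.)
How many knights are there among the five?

3

The unique consistent assignment is Rumi=knave, Lena=knight, Kobi=knave, Enzo=knight, Vance=knight.
That has 3 knights.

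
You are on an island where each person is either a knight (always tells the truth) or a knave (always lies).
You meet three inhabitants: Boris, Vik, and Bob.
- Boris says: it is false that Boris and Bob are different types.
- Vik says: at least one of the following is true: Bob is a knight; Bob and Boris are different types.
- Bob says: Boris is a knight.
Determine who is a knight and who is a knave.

Boris is a knight, so "it is false that Boris and Bob are different types" must be True — and it is.
Vik is a knight; "at least one of the following is true: Bob is a knight; Bob and Boris are different types" is True, as required.
Bob is a knight; "Boris is a knight" is True, as required.

Boris is a knight, Vik is a knight, and Bob is a knight.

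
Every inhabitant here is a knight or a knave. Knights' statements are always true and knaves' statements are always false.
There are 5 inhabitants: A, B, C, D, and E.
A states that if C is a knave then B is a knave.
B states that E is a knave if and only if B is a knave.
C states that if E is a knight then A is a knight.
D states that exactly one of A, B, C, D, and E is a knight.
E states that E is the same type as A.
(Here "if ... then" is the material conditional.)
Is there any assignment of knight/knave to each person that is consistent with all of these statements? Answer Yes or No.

One consistent assignment: A=knight, B=knight, C=knight, D=knave, E=knight.

Yes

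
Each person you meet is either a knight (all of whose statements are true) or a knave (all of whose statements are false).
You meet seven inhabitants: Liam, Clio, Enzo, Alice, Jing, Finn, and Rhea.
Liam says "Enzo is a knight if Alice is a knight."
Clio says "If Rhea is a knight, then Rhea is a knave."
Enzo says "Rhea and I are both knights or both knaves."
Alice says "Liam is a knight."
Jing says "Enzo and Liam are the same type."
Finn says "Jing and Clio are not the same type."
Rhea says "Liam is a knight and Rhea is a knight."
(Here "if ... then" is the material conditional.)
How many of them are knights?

6

The unique consistent assignment is Liam=knight, Clio=knave, Enzo=knight, Alice=knight, Jing=knight, Finn=knight, Rhea=knight.
That has 6 knights.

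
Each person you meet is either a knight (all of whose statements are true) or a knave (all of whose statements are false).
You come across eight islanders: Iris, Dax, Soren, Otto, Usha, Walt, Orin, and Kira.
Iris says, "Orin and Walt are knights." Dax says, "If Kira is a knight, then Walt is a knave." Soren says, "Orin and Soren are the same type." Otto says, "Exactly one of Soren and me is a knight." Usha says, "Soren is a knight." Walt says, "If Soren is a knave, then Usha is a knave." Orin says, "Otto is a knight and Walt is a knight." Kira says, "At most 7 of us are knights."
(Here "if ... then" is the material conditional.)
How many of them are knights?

5

The unique consistent assignment is Iris=knight, Dax=knave, Soren=knave, Otto=knight, Usha=knave, Walt=knight, Orin=knight, Kira=knight.
That has 5 knights.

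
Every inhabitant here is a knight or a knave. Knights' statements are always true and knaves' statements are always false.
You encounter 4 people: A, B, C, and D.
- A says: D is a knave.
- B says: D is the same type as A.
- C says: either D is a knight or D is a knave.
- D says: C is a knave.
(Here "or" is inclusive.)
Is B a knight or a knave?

B is a knave.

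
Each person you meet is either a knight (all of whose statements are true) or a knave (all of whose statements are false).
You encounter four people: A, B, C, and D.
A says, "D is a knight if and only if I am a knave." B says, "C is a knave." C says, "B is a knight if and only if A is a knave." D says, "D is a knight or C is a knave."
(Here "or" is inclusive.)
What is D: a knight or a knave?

D is a knave.

Consistent assignments: {A=knight, B=knave, C=knight, D=knave}
In every consistent assignment, D is a knave.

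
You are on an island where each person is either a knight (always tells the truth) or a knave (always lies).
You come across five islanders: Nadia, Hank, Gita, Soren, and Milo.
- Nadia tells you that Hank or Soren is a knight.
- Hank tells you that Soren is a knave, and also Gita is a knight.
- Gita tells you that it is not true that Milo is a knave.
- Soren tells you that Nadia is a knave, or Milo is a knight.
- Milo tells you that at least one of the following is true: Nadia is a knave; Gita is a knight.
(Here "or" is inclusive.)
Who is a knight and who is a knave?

Knights: Nadia, Gita, Soren, and Milo. Knaves: Hank.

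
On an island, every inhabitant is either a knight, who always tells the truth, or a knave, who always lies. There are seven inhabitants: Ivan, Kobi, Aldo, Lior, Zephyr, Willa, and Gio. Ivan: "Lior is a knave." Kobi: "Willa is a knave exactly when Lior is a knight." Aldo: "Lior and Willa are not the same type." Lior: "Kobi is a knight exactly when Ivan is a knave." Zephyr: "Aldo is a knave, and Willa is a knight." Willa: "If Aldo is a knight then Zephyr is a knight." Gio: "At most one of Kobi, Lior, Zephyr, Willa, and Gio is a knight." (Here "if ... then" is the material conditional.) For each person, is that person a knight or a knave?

Since Ivan is a knave, "Lior is a knave" needs to be False, which holds.
Since Kobi is a knight, "Willa is a knave exactly when Lior is a knight" needs to be True, which holds.
Since Aldo is a knight, "Lior and Willa are not the same type" needs to be True, which holds.
Lior is a knight, so "Kobi is a knight exactly when Ivan is a knave" must be True — and it is.
Zephyr is a knave, so "Aldo is a knave, and Willa is a knight" must be False — and it is.
Willa is a knave, so "if Aldo is a knight then Zephyr is a knight" must be False — and it is.
Gio is a knave, and the claim "at most one of Kobi, Lior, Zephyr, Willa, and Gio is a knight" is indeed False.

Ivan is a knave, Kobi is a knight, Aldo is a knight, Lior is a knight, Zephyr is a knave, Willa is a knave, and Gio is a knave.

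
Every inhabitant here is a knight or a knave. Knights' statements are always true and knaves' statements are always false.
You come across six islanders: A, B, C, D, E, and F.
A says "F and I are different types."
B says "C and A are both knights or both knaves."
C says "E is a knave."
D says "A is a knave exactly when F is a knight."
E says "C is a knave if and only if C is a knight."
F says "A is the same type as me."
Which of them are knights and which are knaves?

A is a knight, so "F and I are different types" must be true — and it is.
B is a knight, so "C and A are both knights or both knaves" must be true — and it is.
C is a knight; "E is a knave" is true, as required.
D (knight): "A is a knave exactly when F is a knight" — true. ✓
E is a knave, so "C is a knave if and only if C is a knight" must be False — and it is.
As a knave, F's statement "A is the same type as me" should be False; it is.

A is a knight, B is a knight, C is a knight, D is a knight, E is a knave, and F is a knave.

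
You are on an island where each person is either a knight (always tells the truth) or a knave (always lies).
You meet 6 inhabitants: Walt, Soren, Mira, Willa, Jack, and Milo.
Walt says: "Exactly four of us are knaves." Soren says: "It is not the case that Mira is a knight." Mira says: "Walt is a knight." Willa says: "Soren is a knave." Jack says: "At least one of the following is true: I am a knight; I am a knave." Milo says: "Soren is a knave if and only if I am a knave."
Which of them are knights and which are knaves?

Walt is a knave, Soren is a knight, Mira is a knave, Willa is a knave, Jack is a knight, and Milo is a knight.

Walt (knave): "exactly four of us are knaves" — False. ✓
As a knight, Soren's statement "it is not the case that Mira is a knight" should be True; it is.
Since Mira is a knave, "Walt is a knight" needs to be False, which holds.
Willa is a knave, and the claim "Soren is a knave" is indeed False.
Jack (knight): "at least one of the following is true: I am a knight; I am a knave" — True. ✓
Milo is a knight; "Soren is a knave if and only if I am a knave" is True, as required.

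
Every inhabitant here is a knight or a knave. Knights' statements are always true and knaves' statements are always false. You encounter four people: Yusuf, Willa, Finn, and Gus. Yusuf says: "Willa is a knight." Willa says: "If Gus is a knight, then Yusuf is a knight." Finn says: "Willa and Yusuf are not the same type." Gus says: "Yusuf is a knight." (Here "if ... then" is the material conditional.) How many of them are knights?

3

The unique consistent assignment is Yusuf=knight, Willa=knight, Finn=knave, Gus=knight.
That has 3 knights.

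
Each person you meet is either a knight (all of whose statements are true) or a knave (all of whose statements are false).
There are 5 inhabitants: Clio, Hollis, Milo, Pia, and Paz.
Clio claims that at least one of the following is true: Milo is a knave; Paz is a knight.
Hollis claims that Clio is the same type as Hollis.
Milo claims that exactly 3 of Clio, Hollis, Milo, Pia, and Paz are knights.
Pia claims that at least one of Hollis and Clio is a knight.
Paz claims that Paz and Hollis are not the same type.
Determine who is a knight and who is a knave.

Knights: Clio and Pia. Knaves: Hollis, Milo, and Paz.

Since Clio is a knight, "at least one of the following is true: Milo is a knave; Paz is a knight" needs to be True, which holds.
Hollis is a knave; "Clio is the same type as Hollis" is false, as required.
Milo is a knave, and the claim "exactly 3 of Clio, Hollis, Milo, Pia, and Paz are knights" is indeed false.
Pia is a knight, and the claim "at least one of Hollis and Clio is a knight" is indeed True.
Paz (knave): "Paz and Hollis are not the same type" — false. ✓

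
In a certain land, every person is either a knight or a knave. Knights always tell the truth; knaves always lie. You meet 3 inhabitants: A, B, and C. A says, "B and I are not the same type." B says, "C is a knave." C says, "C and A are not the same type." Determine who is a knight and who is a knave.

Knights: C. Knaves: A and B.

A (knave): "B and I are not the same type" — False. ✓
B (knave): "C is a knave" — False. ✓
C is a knight; "C and A are not the same type" is true, as required.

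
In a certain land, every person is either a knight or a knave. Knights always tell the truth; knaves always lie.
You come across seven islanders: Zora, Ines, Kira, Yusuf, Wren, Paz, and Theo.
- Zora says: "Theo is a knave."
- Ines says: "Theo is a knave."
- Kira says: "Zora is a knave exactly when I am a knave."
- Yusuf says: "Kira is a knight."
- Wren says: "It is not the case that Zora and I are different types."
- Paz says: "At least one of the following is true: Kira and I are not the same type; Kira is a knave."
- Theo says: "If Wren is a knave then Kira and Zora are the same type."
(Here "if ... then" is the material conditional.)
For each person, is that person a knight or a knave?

Zora is a knight, Ines is a knight, Kira is a knave, Yusuf is a knave, Wren is a knave, Paz is a knight, and Theo is a knave.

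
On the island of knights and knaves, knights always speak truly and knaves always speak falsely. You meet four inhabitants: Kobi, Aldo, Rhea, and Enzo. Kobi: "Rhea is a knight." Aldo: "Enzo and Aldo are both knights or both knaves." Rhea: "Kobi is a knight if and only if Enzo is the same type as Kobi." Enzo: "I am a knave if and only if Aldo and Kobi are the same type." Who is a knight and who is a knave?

Kobi is a knight; "Rhea is a knight" is True, as required.
Aldo (knave): "Enzo and Aldo are both knights or both knaves" — False. ✓
As a knight, Rhea's statement "Kobi is a knight if and only if Enzo is the same type as Kobi" should be True; it is.
Since Enzo is a knight, "I am a knave if and only if Aldo and Kobi are the same type" needs to be True, which holds.

Knights: Kobi, Rhea, and Enzo. Knaves: Aldo.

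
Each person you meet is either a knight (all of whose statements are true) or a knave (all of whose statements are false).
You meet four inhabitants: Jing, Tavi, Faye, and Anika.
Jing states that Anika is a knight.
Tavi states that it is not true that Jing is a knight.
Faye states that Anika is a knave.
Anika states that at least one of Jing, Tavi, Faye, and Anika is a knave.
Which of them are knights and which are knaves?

Suppose Jing is a knave. Then Jing's statement "Anika is a knight" would have to be false. Checking the 8 ways to assign the others, none is consistent with every speaker.
(For instance, with Tavi=knave, Faye=knave, Anika=knight, Jing's claim "Anika is a knight" comes out true where it would need to be false.)
So Jing must be a knight, making "Anika is a knight" true. Taking Jing=knight, Tavi=knave, Faye=knave, Anika=knight, each remaining statement checks out:
  Tavi (knave): "it is not true that Jing is a knight" — false. ✓
  Faye (knave): "Anika is a knave" — false. ✓
  Anika (knight): "at least one of Jing, Tavi, Faye, and Anika is a knave" — true. ✓
This is the unique consistent assignment.

Knights: Jing and Anika. Knaves: Tavi and Faye.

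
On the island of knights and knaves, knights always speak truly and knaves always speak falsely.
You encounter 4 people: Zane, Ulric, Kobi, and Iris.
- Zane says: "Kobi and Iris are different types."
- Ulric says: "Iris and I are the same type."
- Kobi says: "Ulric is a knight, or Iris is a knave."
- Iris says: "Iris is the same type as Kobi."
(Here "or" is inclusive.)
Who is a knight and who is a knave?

Zane is a knave, Ulric is a knight, Kobi is a knight, and Iris is a knight.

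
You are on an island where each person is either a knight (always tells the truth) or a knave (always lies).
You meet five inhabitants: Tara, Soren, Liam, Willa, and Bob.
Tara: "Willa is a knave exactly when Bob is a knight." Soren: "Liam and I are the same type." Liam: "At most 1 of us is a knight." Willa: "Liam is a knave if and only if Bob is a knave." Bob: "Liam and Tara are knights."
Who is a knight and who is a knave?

Tara is a knave; "Willa is a knave exactly when Bob is a knight" is false, as required.
Soren is a knave, so "Liam and I are the same type" must be false — and it is.
Since Liam is a knight, "at most 1 of us is a knight" needs to be True, which holds.
Willa (knave): "Liam is a knave if and only if Bob is a knave" — false. ✓
Bob is a knave, so "Liam and Tara are knights" must be false — and it is.

Tara is a knave, Soren is a knave, Liam is a knight, Willa is a knave, and Bob is a knave.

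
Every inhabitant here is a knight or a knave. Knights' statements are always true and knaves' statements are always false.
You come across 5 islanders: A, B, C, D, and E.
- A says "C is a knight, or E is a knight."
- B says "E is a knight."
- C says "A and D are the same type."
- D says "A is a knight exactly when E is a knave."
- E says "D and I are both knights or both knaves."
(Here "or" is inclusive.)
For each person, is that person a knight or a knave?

Knights: A, C, and D. Knaves: B and E.

A (knight): "C is a knight, or E is a knight" — True. ✓
B (knave): "E is a knight" — false. ✓
C is a knight, so "A and D are the same type" must be True — and it is.
As a knight, D's statement "A is a knight exactly when E is a knave" should be True; it is.
E is a knave, and the claim "D and I are both knights or both knaves" is indeed false.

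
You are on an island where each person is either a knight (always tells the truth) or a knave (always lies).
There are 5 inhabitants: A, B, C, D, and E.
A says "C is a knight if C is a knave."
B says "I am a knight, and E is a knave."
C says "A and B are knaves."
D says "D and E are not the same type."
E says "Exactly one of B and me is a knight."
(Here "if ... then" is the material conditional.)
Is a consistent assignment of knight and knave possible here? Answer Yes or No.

No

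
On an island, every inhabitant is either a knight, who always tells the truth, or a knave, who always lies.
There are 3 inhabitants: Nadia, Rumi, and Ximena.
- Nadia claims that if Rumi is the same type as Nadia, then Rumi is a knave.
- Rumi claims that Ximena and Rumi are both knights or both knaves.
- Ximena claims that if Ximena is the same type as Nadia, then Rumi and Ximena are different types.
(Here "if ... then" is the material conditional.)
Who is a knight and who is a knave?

Nadia is a knight, Rumi is a knave, and Ximena is a knight.

Suppose Nadia is a knave. Then Nadia's statement "if Rumi is the same type as Nadia, then Rumi is a knave" would have to be false. Checking the 4 ways to assign the others, none is consistent with every speaker.
(For instance, with Rumi=knave, Ximena=knight, Nadia's claim "if Rumi is the same type as Nadia, then Rumi is a knave" comes out true where it would need to be false.)
So Nadia must be a knight, making "if Rumi is the same type as Nadia, then Rumi is a knave" true. Taking Nadia=knight, Rumi=knave, Ximena=knight, each remaining statement checks out:
  Rumi (knave): "Ximena and Rumi are both knights or both knaves" — false. ✓
  Ximena (knight): "if Ximena is the same type as Nadia, then Rumi and Ximena are different types" — true. ✓
This is the unique consistent assignment.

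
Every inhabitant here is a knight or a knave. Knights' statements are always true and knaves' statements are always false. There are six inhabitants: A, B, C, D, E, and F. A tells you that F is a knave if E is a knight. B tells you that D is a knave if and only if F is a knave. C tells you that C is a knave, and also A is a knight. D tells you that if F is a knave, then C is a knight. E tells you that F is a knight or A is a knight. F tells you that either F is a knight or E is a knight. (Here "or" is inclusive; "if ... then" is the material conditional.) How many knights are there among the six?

The unique consistent assignment is A=knave, B=knight, C=knave, D=knight, E=knight, F=knight.
That has 4 knights.

4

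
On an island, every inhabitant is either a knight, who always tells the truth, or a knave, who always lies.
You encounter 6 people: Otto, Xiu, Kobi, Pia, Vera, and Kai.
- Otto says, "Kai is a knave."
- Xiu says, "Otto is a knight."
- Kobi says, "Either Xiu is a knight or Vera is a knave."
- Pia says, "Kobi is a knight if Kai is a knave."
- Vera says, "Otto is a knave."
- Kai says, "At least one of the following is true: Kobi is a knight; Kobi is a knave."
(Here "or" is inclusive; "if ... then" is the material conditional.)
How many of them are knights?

The unique consistent assignment is Otto=knave, Xiu=knave, Kobi=knave, Pia=knight, Vera=knight, Kai=knight.
That has 3 knights.

3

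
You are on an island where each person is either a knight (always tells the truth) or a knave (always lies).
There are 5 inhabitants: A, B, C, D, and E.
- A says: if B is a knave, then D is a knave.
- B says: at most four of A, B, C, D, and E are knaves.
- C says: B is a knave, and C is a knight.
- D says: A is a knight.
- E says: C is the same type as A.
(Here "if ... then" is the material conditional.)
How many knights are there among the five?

3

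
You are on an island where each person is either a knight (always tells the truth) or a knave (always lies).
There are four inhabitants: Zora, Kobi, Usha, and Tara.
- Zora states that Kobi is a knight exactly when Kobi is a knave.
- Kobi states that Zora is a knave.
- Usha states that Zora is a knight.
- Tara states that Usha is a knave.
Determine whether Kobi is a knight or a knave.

Kobi is a knight.

Consistent assignments: {Zora=knave, Kobi=knight, Usha=knave, Tara=knight}
In every consistent assignment, Kobi is a knight.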